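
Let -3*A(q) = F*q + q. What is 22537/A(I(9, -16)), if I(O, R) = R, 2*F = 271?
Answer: 22537/728 ≈ 30.957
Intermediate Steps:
F = 271/2 (F = (½)*271 = 271/2 ≈ 135.50)
A(q) = -91*q/2 (A(q) = -(271*q/2 + q)/3 = -91*q/2)
22537/A(I(9, -16)) = 22537/((-91/2*(-16))) = 22537/728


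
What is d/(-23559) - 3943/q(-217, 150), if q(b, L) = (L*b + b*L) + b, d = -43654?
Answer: 2944241455/1538803203 ≈ 1.9133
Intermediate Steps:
q(b, L) = b + 2*L*b (q(b, L) = (L*b + L*b) + b = 2*L*b + b = b + 2*L*b)
d/(-23559) - 3943/q(-217, 150) = -43654/(-23559) - 3943*(-1/(217*(1 + 2*150))) = -43654*(-1/23559) - 3943*(-1/(217*(1 + 300))) = 43654/23559 - 3943/((-217*301)) = 43654/23559 - 3943/(-65317) = 43654/23559 - 3943*(-1/65317) = 43654/23559 + 3943/65317 = 2944241455/1538803203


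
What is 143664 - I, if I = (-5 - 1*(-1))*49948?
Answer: 343456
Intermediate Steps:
I = -199792 (I = (-5 + 1)*49948 = -4*49948 = -199792)
143664 - I = 143664 - 1*(-199792) = 143664 + 199792 = 343456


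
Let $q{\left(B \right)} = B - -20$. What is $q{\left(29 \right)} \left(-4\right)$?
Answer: $-196$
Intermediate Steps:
$q{\left(B \right)} = 20 + B$ ($q{\left(B \right)} = B + 20 = 20 + B$)
$q{\left(29 \right)} \left(-4\right) = \left(20 + 29\right) \left(-4\right) = 49 \left(-4\right) = -196$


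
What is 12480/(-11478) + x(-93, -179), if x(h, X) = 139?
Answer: 263827/1913 ≈ 137.91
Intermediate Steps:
12480/(-11478) + x(-93, -179) = 12480/(-11478) + 139 = 12480*(-1/11478) + 139 = -2080/1913 + 139 = 263827/1913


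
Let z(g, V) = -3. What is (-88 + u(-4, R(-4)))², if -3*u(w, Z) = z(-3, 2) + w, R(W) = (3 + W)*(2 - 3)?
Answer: 66049/9 ≈ 7338.8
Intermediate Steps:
R(W) = -3 - W (R(W) = (3 + W)*(-1) = -3 - W)
u(w, Z) = 1 - w/3 (u(w, Z) = -(-3 + w)/3 = 1 - w/3)
(-88 + u(-4, R(-4)))² = (-88 + (1 - ⅓*(-4)))² = (-88 + (1 + 4/3))² = (-88 + 7/3)² = (-257/3)² = 66049/9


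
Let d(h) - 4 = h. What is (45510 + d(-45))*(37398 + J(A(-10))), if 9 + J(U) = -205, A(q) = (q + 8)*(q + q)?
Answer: 1690719296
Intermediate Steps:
A(q) = 2*q*(8 + q) (A(q) = (8 + q)*(2*q) = 2*q*(8 + q))
J(U) = -214 (J(U) = -9 - 205 = -214)
d(h) = 4 + h
(45510 + d(-45))*(37398 + J(A(-10))) = (45510 + (4 - 45))*(37398 - 214) = (45510 - 41)*37184 = 45469*37184 = 1690719296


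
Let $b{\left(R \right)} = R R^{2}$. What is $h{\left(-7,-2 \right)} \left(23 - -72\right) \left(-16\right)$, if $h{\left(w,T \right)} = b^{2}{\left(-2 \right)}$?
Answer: $-97280$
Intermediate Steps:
$b{\left(R \right)} = R^{3}$
$h{\left(w,T \right)} = 64$ ($h{\left(w,T \right)} = \left(\left(-2\right)^{3}\right)^{2} = \left(-8\right)^{2} = 64$)
$h{\left(-7,-2 \right)} \left(23 - -72\right) \left(-16\right) = 64 \left(23 - -72\right) \left(-16\right) = 64 \left(23 + 72\right) \left(-16\right) = 64 \cdot 95 \left(-16\right) = 6080 \left(-16\right) = -97280$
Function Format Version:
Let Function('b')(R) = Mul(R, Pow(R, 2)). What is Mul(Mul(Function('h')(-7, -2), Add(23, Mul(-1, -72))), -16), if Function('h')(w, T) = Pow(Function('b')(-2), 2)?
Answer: -97280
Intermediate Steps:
Function('b')(R) = Pow(R, 3)
Function('h')(w, T) = 64 (Function('h')(w, T) = Pow(Pow(-2, 3), 2) = Pow(-8, 2) = 64)
Mul(Mul(Function('h')(-7, -2), Add(23, Mul(-1, -72))), -16) = Mul(Mul(64, Add(23, Mul(-1, -72))), -16) = Mul(Mul(64, Add(23, 72)), -16) = Mul(Mul(64, 95), -16) = Mul(6080, -16) = -97280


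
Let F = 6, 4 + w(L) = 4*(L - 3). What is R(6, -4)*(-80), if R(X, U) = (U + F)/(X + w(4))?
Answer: -80/3 ≈ -26.667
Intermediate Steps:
w(L) = -16 + 4*L (w(L) = -4 + 4*(L - 3) = -4 + 4*(-3 + L) = -4 + (-12 + 4*L) = -16 + 4*L)
R(X, U) = (6 + U)/X (R(X, U) = (U + 6)/(X + (-16 + 4*4)) = (6 + U)/(X + (-16 + 16)) = (6 + U)/(X + 0) = (6 + U)/X)
R(6, -4)*(-80) = ((6 - 4)/6)*(-80) = ((⅙)*2)*(-80) = (⅓)*(-80) = -80/3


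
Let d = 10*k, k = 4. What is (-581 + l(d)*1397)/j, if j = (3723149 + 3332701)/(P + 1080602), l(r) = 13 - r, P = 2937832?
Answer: -1026040148/47039 ≈ -21813.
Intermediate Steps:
d = 40 (d = 10*4 = 40)
j = 1175975/669739 (j = (3723149 + 3332701)/(2937832 + 1080602) = 7055850/4018434 = 7055850*(1/4018434) = 1175975/669739 ≈ 1.7559)
(-581 + l(d)*1397)/j = (-581 + (13 - 1*40)*1397)/(1175975/669739) = (-581 + (13 - 40)*1397)*(669739/1175975) = (-581 - 27*1397)*(669739/1175975) = (-581 - 37719)*(669739/1175975) = -38300*669739/1175975 = -1026040148/47039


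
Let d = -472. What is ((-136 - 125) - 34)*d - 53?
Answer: 139187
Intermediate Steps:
((-136 - 125) - 34)*d - 53 = ((-136 - 125) - 34)*(-472) - 53 = (-261 - 34)*(-472) - 53 = -295*(-472) - 53 = 139240 - 53 = 139187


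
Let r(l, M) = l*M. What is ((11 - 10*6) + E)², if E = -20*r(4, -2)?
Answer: 12321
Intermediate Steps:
r(l, M) = M*l
E = 160 (E = -(-40)*4 = -20*(-8) = 160)
((11 - 10*6) + E)² = ((11 - 10*6) + 160)² = ((11 - 60) + 160)² = (-49 + 160)² = 111² = 12321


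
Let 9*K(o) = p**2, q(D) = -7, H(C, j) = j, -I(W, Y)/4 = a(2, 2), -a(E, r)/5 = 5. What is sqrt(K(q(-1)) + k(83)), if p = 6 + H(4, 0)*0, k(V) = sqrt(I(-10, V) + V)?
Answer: sqrt(4 + sqrt(183)) ≈ 4.1866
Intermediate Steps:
a(E, r) = -25 (a(E, r) = -5*5 = -25)
I(W, Y) = 100 (I(W, Y) = -4*(-25) = 100)
k(V) = sqrt(100 + V)
p = 6 (p = 6 + 0*0 = 6 + 0 = 6)
K(o) = 4 (K(o) = (1/9)*6**2 = (1/9)*36 = 4)
sqrt(K(q(-1)) + k(83)) = sqrt(4 + sqrt(100 + 83)) = sqrt(4 + sqrt(183))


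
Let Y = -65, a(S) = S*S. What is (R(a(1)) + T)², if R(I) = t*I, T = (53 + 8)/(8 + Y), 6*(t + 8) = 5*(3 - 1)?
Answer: 178084/3249 ≈ 54.812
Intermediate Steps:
a(S) = S²
t = -19/3 (t = -8 + (5*(3 - 1))/6 = -8 + (5*2)/6 = -8 + (⅙)*10 = -8 + 5/3 = -19/3 ≈ -6.3333)
T = -61/57 (T = (53 + 8)/(8 - 65) = 61/(-57) = 61*(-1/57) = -61/57 ≈ -1.0702)
R(I) = -19*I/3
(R(a(1)) + T)² = (-19/3*1² - 61/57)² = (-19/3*1 - 61/57)² = (-19/3 - 61/57)² = (-422/57)² = 178084/3249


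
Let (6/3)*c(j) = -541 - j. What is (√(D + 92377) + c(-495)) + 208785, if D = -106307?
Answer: 208762 + I*√13930 ≈ 2.0876e+5 + 118.03*I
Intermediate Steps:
c(j) = -541/2 - j/2 (c(j) = (-541 - j)/2 = -541/2 - j/2)
(√(D + 92377) + c(-495)) + 208785 = (√(-106307 + 92377) + (-541/2 - ½*(-495))) + 208785 = (√(-13930) + (-541/2 + 495/2)) + 208785 = (I*√13930 - 23) + 208785 = (-23 + I*√13930) + 208785 = 208762 + I*√13930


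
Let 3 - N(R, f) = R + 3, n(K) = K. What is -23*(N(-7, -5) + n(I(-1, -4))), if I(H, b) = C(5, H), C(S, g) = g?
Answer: -138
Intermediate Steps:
I(H, b) = H
N(R, f) = -R (N(R, f) = 3 - (R + 3) = 3 - (3 + R) = 3 + (-3 - R) = -R)
-23*(N(-7, -5) + n(I(-1, -4))) = -23*(-1*(-7) - 1) = -23*(7 - 1) = -23*6 = -138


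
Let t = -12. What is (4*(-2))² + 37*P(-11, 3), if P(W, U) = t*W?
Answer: 4948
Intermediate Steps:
P(W, U) = -12*W
(4*(-2))² + 37*P(-11, 3) = (4*(-2))² + 37*(-12*(-11)) = (-8)² + 37*132 = 64 + 4884 = 4948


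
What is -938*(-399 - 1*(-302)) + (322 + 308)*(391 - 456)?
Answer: 50036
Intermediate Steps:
-938*(-399 - 1*(-302)) + (322 + 308)*(391 - 456) = -938*(-399 + 302) + 630*(-65) = -938*(-97) - 40950 = 90986 - 40950 = 50036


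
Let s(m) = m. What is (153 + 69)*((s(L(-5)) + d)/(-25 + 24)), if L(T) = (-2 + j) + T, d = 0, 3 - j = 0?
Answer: 888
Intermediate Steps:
j = 3 (j = 3 - 1*0 = 3 + 0 = 3)
L(T) = 1 + T (L(T) = (-2 + 3) + T = 1 + T)
(153 + 69)*((s(L(-5)) + d)/(-25 + 24)) = (153 + 69)*(((1 - 5) + 0)/(-25 + 24)) = 222*((-4 + 0)/(-1)) = 222*(-4*(-1)) = 222*4 = 888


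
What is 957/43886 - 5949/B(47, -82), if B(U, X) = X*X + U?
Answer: -84865989/99050702 ≈ -0.85679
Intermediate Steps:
B(U, X) = U + X² (B(U, X) = X² + U = U + X²)
957/43886 - 5949/B(47, -82) = 957/43886 - 5949/(47 + (-82)²) = 957*(1/43886) - 5949/(47 + 6724) = 957/43886 - 5949/6771 = 957/43886 - 5949*1/6771 = 957/43886 - 1983/2257 = -84865989/99050702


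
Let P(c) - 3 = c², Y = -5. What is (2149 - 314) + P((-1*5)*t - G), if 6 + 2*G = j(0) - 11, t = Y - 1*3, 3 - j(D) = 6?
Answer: 4338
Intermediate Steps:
j(D) = -3 (j(D) = 3 - 1*6 = 3 - 6 = -3)
t = -8 (t = -5 - 1*3 = -5 - 3 = -8)
G = -10 (G = -3 + (-3 - 11)/2 = -3 + (½)*(-14) = -3 - 7 = -10)
P(c) = 3 + c²
(2149 - 314) + P((-1*5)*t - G) = (2149 - 314) + (3 + (-1*5*(-8) - 1*(-10))²) = 1835 + (3 + (-5*(-8) + 10)²) = 1835 + (3 + (40 + 10)²) = 1835 + (3 + 50²) = 1835 + (3 + 2500) = 1835 + 2503 = 4338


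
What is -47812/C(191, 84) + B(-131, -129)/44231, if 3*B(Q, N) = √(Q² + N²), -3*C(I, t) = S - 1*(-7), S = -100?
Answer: -47812/31 + √33802/132693 ≈ -1542.3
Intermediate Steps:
C(I, t) = 31 (C(I, t) = -(-100 - 1*(-7))/3 = -(-100 + 7)/3 = -⅓*(-93) = 31)
B(Q, N) = √(N² + Q²)/3 (B(Q, N) = √(Q² + N²)/3 = √(N² + Q²)/3)
-47812/C(191, 84) + B(-131, -129)/44231 = -47812/31 + (√((-129)² + (-131)²)/3)/44231 = -47812*1/31 + (√(16641 + 17161)/3)*(1/44231) = -47812/31 + (√33802/3)*(1/44231) = -47812/31 + √33802/132693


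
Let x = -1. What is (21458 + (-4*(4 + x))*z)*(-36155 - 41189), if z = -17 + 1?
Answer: -1674497600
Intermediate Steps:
z = -16
(21458 + (-4*(4 + x))*z)*(-36155 - 41189) = (21458 - 4*(4 - 1)*(-16))*(-36155 - 41189) = (21458 - 4*3*(-16))*(-77344) = (21458 - 12*(-16))*(-77344) = (21458 + 192)*(-77344) = 21650*(-77344) = -1674497600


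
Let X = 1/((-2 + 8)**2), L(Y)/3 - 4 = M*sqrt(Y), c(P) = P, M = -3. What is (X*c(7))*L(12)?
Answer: 7/3 - 7*sqrt(3)/2 ≈ -3.7288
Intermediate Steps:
L(Y) = 12 - 9*sqrt(Y) (L(Y) = 12 + 3*(-3*sqrt(Y)) = 12 - 9*sqrt(Y))
X = 1/36 (X = 1/(6**2) = 1/36 ≈ 0.027778)
(X*c(7))*L(12) = ((1/36)*7)*(12 - 18*sqrt(3)) = 7*(12 - 18*sqrt(3))/36 = 7/3 - 7*sqrt(3)/2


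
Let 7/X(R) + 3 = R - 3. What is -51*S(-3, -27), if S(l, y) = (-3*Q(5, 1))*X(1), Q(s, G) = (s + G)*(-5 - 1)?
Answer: 38556/5 ≈ 7711.2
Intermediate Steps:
Q(s, G) = -6*G - 6*s (Q(s, G) = (G + s)*(-6) = -6*G - 6*s)
X(R) = 7/(-6 + R) (X(R) = 7/(-3 + (R - 3)) = 7/(-3 + (-3 + R)) = 7/(-6 + R))
S(l, y) = -756/5 (S(l, y) = (-3*(-6*1 - 6*5))*(7/(-6 + 1)) = (-3*(-6 - 30))*(7/(-5)) = (-3*(-36))*(7*(-⅕)) = 108*(-7/5) = -756/5)
-51*S(-3, -27) = -51*(-756/5) = 38556/5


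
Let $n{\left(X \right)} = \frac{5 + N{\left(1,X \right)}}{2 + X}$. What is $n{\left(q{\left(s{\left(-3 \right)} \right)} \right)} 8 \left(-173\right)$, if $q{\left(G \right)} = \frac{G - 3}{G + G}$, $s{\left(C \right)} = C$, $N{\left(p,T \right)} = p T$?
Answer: $-2768$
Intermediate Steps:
$N{\left(p,T \right)} = T p$
$q{\left(G \right)} = \frac{-3 + G}{2 G}$
$n{\left(X \right)} = \frac{5 + X}{2 + X}$ ($n{\left(X \right)} = \frac{5 + X 1}{2 + X} = \frac{5 + X}{2 + X}$)
$n{\left(q{\left(s{\left(-3 \right)} \right)} \right)} 8 \left(-173\right) = \frac{5 + \frac{-3 - 3}{2 \left(-3\right)}}{2 + \frac{-3 - 3}{2 \left(-3\right)}} 8 \left(-173\right) = \frac{5 + \frac{1}{2} \left(- \frac{1}{3}\right) \left(-6\right)}{2 + \frac{1}{2} \left(- \frac{1}{3}\right) \left(-6\right)} 8 \left(-173\right) = \frac{5 + 1}{2 + 1} \cdot 8 \left(-173\right) = \frac{1}{3} \cdot 6 \cdot 8 \left(-173\right) = 2 \cdot 8 \left(-173\right) = 16 \left(-173\right) = -2768$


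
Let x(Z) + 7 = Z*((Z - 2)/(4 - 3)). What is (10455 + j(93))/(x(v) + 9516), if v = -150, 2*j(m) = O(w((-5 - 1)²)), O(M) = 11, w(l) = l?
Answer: 20921/64618 ≈ 0.32376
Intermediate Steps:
j(m) = 11/2 (j(m) = (½)*11 = 11/2)
x(Z) = -7 + Z*(-2 + Z) (x(Z) = -7 + Z*((Z - 2)/(4 - 3)) = -7 + Z*((-2 + Z)/1) = -7 + Z*((-2 + Z)*1) = -7 + Z*(-2 + Z))
(10455 + j(93))/(x(v) + 9516) = (10455 + 11/2)/((-7 + (-150)² - 2*(-150)) + 9516) = 20921/(2*((-7 + 22500 + 300) + 9516)) = 20921/(2*(22793 + 9516)) = (20921/2)/32309 = (20921/2)*(1/32309) = 20921/64618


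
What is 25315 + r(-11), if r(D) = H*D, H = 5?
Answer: 25260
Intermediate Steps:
r(D) = 5*D
25315 + r(-11) = 25315 + 5*(-11) = 25315 - 55 = 25260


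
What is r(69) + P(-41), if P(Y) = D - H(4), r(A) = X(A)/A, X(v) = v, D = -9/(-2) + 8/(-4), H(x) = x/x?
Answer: 5/2 ≈ 2.5000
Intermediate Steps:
H(x) = 1
D = 5/2 (D = -9*(-½) + 8*(-¼) = 9/2 - 2 = 5/2 ≈ 2.5000)
r(A) = 1 (r(A) = A/A = 1)
P(Y) = 3/2 (P(Y) = 5/2 - 1*1 = 5/2 - 1 = 3/2)
r(69) + P(-41) = 1 + 3/2 = 5/2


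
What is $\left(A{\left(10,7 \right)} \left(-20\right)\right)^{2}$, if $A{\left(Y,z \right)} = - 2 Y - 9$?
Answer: $336400$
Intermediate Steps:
$A{\left(Y,z \right)} = -9 - 2 Y$
$\left(A{\left(10,7 \right)} \left(-20\right)\right)^{2} = \left(\left(-9 - 20\right) \left(-20\right)\right)^{2} = \left(\left(-29\right) \left(-20\right)\right)^{2} = 580^{2} = 336400$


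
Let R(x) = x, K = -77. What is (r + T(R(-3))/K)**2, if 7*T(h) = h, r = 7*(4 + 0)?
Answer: 227859025/290521 ≈ 784.31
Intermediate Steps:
r = 28 (r = 7*4 = 28)
T(h) = h/7
(r + T(R(-3))/K)**2 = (28 + ((1/7)*(-3))/(-77))**2 = (28 - 3/7*(-1/77))**2 = (28 + 3/539)**2 = (15095/539)**2 = 227859025/290521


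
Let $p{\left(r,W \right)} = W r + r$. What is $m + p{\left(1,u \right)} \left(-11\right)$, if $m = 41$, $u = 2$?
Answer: $8$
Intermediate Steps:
$p{\left(r,W \right)} = r + W r$
$m + p{\left(1,u \right)} \left(-11\right) = 41 + 1 \left(1 + 2\right) \left(-11\right) = 41 + 1 \cdot 3 \left(-11\right) = 41 + 3 \left(-11\right) = 41 - 33 = 8$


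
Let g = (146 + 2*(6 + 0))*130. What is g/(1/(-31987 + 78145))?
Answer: 948085320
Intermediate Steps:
g = 20540 (g = (146 + 2*6)*130 = (146 + 12)*130 = 158*130 = 20540)
g/(1/(-31987 + 78145)) = 20540/(1/(-31987 + 78145)) = 20540/(1/46158) = 20540*46158 = 948085320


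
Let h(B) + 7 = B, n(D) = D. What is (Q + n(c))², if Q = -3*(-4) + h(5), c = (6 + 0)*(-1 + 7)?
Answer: 2116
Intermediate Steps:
c = 36 (c = 6*6 = 36)
h(B) = -7 + B
Q = 10 (Q = -3*(-4) + (-7 + 5) = 12 - 2 = 10)
(Q + n(c))² = (10 + 36)² = 46² = 2116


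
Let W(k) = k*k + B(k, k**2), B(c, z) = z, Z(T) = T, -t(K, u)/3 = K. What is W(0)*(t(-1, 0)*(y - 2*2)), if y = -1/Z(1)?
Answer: 0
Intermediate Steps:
t(K, u) = -3*K
y = -1 (y = -1/1 = -1*1 = -1)
W(k) = 2*k**2 (W(k) = k*k + k**2 = k**2 + k**2 = 2*k**2)
W(0)*(t(-1, 0)*(y - 2*2)) = (2*0**2)*((-3*(-1))*(-1 - 2*2)) = (2*0)*(3*(-1 - 4)) = 0*(3*(-5)) = 0*(-15) = 0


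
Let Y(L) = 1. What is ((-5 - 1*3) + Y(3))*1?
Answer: -7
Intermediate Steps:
((-5 - 1*3) + Y(3))*1 = ((-5 - 1*3) + 1)*1 = ((-5 - 3) + 1)*1 = (-8 + 1)*1 = -7*1 = -7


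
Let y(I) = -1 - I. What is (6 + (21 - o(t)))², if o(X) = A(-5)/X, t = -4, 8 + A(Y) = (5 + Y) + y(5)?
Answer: 2209/4 ≈ 552.25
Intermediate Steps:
A(Y) = -9 + Y (A(Y) = -8 + ((5 + Y) + (-1 - 1*5)) = -8 + ((5 + Y) + (-1 - 5)) = -8 + ((5 + Y) - 6) = -8 + (-1 + Y) = -9 + Y)
o(X) = -14/X (o(X) = (-9 - 5)/X = -14/X)
(6 + (21 - o(t)))² = (6 + (21 - (-14)/(-4)))² = (6 + (21 - (-14)*(-1)/4))² = (6 + (21 - 1*7/2))² = (6 + (21 - 7/2))² = (6 + 35/2)² = (47/2)² = 2209/4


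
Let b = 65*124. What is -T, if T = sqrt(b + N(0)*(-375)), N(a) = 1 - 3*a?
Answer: -sqrt(7685) ≈ -87.664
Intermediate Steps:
b = 8060
T = sqrt(7685) (T = sqrt(8060 + (1 - 3*0)*(-375)) = sqrt(8060 + (1 + 0)*(-375)) = sqrt(8060 + 1*(-375)) = sqrt(8060 - 375) = sqrt(7685) ≈ 87.664)
-T = -sqrt(7685)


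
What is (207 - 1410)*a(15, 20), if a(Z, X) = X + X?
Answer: -48120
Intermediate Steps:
a(Z, X) = 2*X
(207 - 1410)*a(15, 20) = (207 - 1410)*(2*20) = -1203*40 = -48120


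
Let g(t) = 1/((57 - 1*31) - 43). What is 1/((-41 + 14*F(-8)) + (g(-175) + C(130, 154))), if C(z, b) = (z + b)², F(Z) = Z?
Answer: 17/1368550 ≈ 1.2422e-5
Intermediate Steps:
C(z, b) = (b + z)²
g(t) = -1/17 (g(t) = 1/((57 - 31) - 43) = 1/(26 - 43) = 1/(-17) = -1/17)
1/((-41 + 14*F(-8)) + (g(-175) + C(130, 154))) = 1/((-41 + 14*(-8)) + (-1/17 + (154 + 130)²)) = 1/((-41 - 112) + (-1/17 + 284²)) = 1/(-153 + (-1/17 + 80656)) = 1/(-153 + 1371151/17) = 1/(1368550/17) = 17/1368550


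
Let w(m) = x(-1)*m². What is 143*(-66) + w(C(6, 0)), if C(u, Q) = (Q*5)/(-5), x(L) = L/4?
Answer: -9438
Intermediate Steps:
x(L) = L/4 (x(L) = L*(¼) = L/4)
C(u, Q) = -Q (C(u, Q) = (5*Q)*(-⅕) = -Q)
w(m) = -m²/4 (w(m) = ((¼)*(-1))*m² = -m²/4)
143*(-66) + w(C(6, 0)) = 143*(-66) - (-1*0)²/4 = -9438 - ¼*0² = -9438 - ¼*0 = -9438 + 0 = -9438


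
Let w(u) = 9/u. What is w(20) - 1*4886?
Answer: -97711/20 ≈ -4885.5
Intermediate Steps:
w(20) - 1*4886 = 9/20 - 1*4886 = 9*(1/20) - 4886 = 9/20 - 4886 = -97711/20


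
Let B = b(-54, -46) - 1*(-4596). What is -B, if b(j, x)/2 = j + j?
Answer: -4380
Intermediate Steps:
b(j, x) = 4*j (b(j, x) = 2*(j + j) = 2*(2*j) = 4*j)
B = 4380 (B = 4*(-54) - 1*(-4596) = -216 + 4596 = 4380)
-B = -1*4380 = -4380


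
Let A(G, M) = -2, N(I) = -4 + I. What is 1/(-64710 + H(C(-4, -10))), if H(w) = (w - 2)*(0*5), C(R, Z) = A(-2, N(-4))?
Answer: -1/64710 ≈ -1.5454e-5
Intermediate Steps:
C(R, Z) = -2
H(w) = 0 (H(w) = (-2 + w)*0 = 0)
1/(-64710 + H(C(-4, -10))) = 1/(-64710 + 0) = 1/(-64710) = -1/64710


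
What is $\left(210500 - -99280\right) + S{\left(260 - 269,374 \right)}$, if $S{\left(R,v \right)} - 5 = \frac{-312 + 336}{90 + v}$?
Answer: $\frac{17967533}{58} \approx 3.0979 \cdot 10^{5}$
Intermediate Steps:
$S{\left(R,v \right)} = 5 + \frac{24}{90 + v}$ ($S{\left(R,v \right)} = 5 + \frac{-312 + 336}{90 + v} = 5 + \frac{24}{90 + v}$)
$\left(210500 - -99280\right) + S{\left(260 - 269,374 \right)} = \left(210500 - -99280\right) + \frac{474 + 5 \cdot 374}{90 + 374} = \left(210500 + 99280\right) + \frac{474 + 1870}{464} = 309780 + \frac{1}{464} \cdot 2344 = 309780 + \frac{293}{58} = \frac{17967533}{58}$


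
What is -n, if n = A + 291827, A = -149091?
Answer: -142736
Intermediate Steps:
n = 142736 (n = -149091 + 291827 = 142736)
-n = -1*142736 = -142736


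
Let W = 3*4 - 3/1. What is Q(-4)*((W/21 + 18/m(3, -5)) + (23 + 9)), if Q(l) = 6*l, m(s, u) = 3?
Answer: -6456/7 ≈ -922.29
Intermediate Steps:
W = 9 (W = 12 - 3*1 = 12 - 3 = 9)
Q(-4)*((W/21 + 18/m(3, -5)) + (23 + 9)) = (6*(-4))*((9/21 + 18/3) + (23 + 9)) = -24*((9*(1/21) + 18*(1/3)) + 32) = -24*((3/7 + 6) + 32) = -24*(45/7 + 32) = -24*269/7 = -6456/7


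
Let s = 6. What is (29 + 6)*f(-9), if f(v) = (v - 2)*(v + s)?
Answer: 1155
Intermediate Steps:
f(v) = (-2 + v)*(6 + v) (f(v) = (v - 2)*(v + 6) = (-2 + v)*(6 + v))
(29 + 6)*f(-9) = (29 + 6)*(-12 + (-9)² + 4*(-9)) = 35*(-12 + 81 - 36) = 35*33 = 1155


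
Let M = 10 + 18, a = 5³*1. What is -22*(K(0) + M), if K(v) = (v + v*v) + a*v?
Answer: -616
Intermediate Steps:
a = 125 (a = 125*1 = 125)
M = 28
K(v) = v² + 126*v (K(v) = (v + v*v) + 125*v = (v + v²) + 125*v = v² + 126*v)
-22*(K(0) + M) = -22*(0*(126 + 0) + 28) = -22*(0*126 + 28) = -22*(0 + 28) = -22*28 = -616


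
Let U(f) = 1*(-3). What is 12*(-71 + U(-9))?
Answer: -888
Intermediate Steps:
U(f) = -3
12*(-71 + U(-9)) = 12*(-71 - 3) = 12*(-74) = -888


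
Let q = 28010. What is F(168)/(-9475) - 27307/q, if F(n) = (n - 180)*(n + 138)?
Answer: -31176221/53078950 ≈ -0.58736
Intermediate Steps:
F(n) = (-180 + n)*(138 + n)
F(168)/(-9475) - 27307/q = (-24840 + 168² - 42*168)/(-9475) - 27307/28010 = (-24840 + 28224 - 7056)*(-1/9475) - 27307*1/28010 = -3672*(-1/9475) - 27307/28010 = 3672/9475 - 27307/28010 = -31176221/53078950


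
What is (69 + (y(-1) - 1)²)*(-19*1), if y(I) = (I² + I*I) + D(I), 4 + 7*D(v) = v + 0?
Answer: -64315/49 ≈ -1312.6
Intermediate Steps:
D(v) = -4/7 + v/7 (D(v) = -4/7 + (v + 0)/7 = -4/7 + v/7)
y(I) = -4/7 + 2*I² + I/7 (y(I) = (I² + I*I) + (-4/7 + I/7) = (I² + I²) + (-4/7 + I/7) = 2*I² + (-4/7 + I/7) = -4/7 + 2*I² + I/7)
(69 + (y(-1) - 1)²)*(-19*1) = (69 + ((-4/7 + 2*(-1)² + (⅐)*(-1)) - 1)²)*(-19*1) = (69 + ((-4/7 + 2*1 - ⅐) - 1)²)*(-19) = (69 + ((-4/7 + 2 - ⅐) - 1)²)*(-19) = (69 + (9/7 - 1)²)*(-19) = (69 + (2/7)²)*(-19) = (69 + 4/49)*(-19) = (3385/49)*(-19) = -64315/49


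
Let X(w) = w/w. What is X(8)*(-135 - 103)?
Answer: -238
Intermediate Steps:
X(w) = 1
X(8)*(-135 - 103) = 1*(-135 - 103) = 1*(-238) = -238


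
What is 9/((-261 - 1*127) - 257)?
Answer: -3/215 ≈ -0.013953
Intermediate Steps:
9/((-261 - 1*127) - 257) = 9/((-261 - 127) - 257) = 9/(-388 - 257) = 9/(-645) = -1/645*9 = -3/215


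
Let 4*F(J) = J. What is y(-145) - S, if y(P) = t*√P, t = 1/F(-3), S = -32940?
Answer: 32940 - 4*I*√145/3 ≈ 32940.0 - 16.055*I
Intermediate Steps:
F(J) = J/4
t = -4/3 (t = 1/((¼)*(-3)) = 1/(-¾) = -4/3 ≈ -1.3333)
y(P) = -4*√P/3
y(-145) - S = -4*I*√145/3 - 1*(-32940) = -4*I*√145/3 + 32940 = 32940 - 4*I*√145/3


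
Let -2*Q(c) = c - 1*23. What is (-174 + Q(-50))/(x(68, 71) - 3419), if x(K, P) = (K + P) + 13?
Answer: 25/594 ≈ 0.042088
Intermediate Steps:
Q(c) = 23/2 - c/2 (Q(c) = -(c - 1*23)/2 = -(c - 23)/2 = -(-23 + c)/2 = 23/2 - c/2)
x(K, P) = 13 + K + P
(-174 + Q(-50))/(x(68, 71) - 3419) = (-174 + (23/2 - ½*(-50)))/((13 + 68 + 71) - 3419) = (-174 + (23/2 + 25))/(152 - 3419) = (-174 + 73/2)/(-3267) = -275/2*(-1/3267) = 25/594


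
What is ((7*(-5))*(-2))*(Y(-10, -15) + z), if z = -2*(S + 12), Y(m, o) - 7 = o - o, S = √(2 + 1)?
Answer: -1190 - 140*√3 ≈ -1432.5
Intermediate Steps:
S = √3 ≈ 1.7320
Y(m, o) = 7 (Y(m, o) = 7 + (o - o) = 7 + 0 = 7)
z = -24 - 2*√3 (z = -2*(√3 + 12) = -2*(12 + √3) = -24 - 2*√3 ≈ -27.464)
((7*(-5))*(-2))*(Y(-10, -15) + z) = ((7*(-5))*(-2))*(7 + (-24 - 2*√3)) = (-35*(-2))*(-17 - 2*√3) = 70*(-17 - 2*√3) = -1190 - 140*√3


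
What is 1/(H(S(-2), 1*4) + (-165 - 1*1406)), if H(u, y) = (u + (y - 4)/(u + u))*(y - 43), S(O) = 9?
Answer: -1/1922 ≈ -0.00052029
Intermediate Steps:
H(u, y) = (-43 + y)*(u + (-4 + y)/(2*u)) (H(u, y) = (u + (-4 + y)/((2*u)))*(-43 + y) = (u + (-4 + y)*(1/(2*u)))*(-43 + y) = (u + (-4 + y)/(2*u))*(-43 + y) = (-43 + y)*(u + (-4 + y)/(2*u)))
1/(H(S(-2), 1*4) + (-165 - 1*1406)) = 1/((1/2)*(172 + (1*4)**2 - 47*4 + 2*9**2*(-43 + 1*4))/9 + (-165 - 1*1406)) = 1/((1/2)*(1/9)*(172 + 4**2 - 47*4 + 2*81*(-43 + 4)) + (-165 - 1406)) = 1/((1/2)*(1/9)*(172 + 16 - 188 + 2*81*(-39)) - 1571) = 1/((1/2)*(1/9)*(172 + 16 - 188 - 6318) - 1571) = 1/((1/2)*(1/9)*(-6318) - 1571) = 1/(-351 - 1571) = 1/(-1922) = -1/1922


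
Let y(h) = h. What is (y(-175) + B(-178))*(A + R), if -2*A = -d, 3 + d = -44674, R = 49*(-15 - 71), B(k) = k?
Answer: 18746065/2 ≈ 9.3730e+6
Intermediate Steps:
R = -4214 (R = 49*(-86) = -4214)
d = -44677 (d = -3 - 44674 = -44677)
A = -44677/2 (A = -(-1)*(-44677)/2 = -½*44677 = -44677/2 ≈ -22339.)
(y(-175) + B(-178))*(A + R) = (-175 - 178)*(-44677/2 - 4214) = -353*(-53105/2) = 18746065/2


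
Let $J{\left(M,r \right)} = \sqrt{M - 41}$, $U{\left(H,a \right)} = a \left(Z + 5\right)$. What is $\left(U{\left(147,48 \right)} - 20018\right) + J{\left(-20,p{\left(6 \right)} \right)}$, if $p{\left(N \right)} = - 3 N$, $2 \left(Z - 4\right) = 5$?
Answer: $-19466 + i \sqrt{61} \approx -19466.0 + 7.8102 i$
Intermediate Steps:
$Z = \frac{13}{2}$ ($Z = 4 + \frac{1}{2} \cdot 5 = 4 + \frac{5}{2} = \frac{13}{2} \approx 6.5$)
$U{\left(H,a \right)} = \frac{23 a}{2}$ ($U{\left(H,a \right)} = a \left(\frac{13}{2} + 5\right) = a \frac{23}{2} = \frac{23 a}{2}$)
$J{\left(M,r \right)} = \sqrt{-41 + M}$
$\left(U{\left(147,48 \right)} - 20018\right) + J{\left(-20,p{\left(6 \right)} \right)} = \left(\frac{23}{2} \cdot 48 - 20018\right) + \sqrt{-41 - 20} = \left(552 - 20018\right) + \sqrt{-61} = -19466 + i \sqrt{61}$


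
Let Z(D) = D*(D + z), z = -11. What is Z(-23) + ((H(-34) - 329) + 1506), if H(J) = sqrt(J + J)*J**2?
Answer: 1959 + 2312*I*sqrt(17) ≈ 1959.0 + 9532.6*I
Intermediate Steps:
H(J) = sqrt(2)*J**(5/2) (H(J) = sqrt(2*J)*J**2 = (sqrt(2)*sqrt(J))*J**2 = sqrt(2)*J**(5/2))
Z(D) = D*(-11 + D) (Z(D) = D*(D - 11) = D*(-11 + D))
Z(-23) + ((H(-34) - 329) + 1506) = -23*(-11 - 23) + ((sqrt(2)*(-34)**(5/2) - 329) + 1506) = -23*(-34) + ((sqrt(2)*(1156*I*sqrt(34)) - 329) + 1506) = 782 + ((2312*I*sqrt(17) - 329) + 1506) = 782 + ((-329 + 2312*I*sqrt(17)) + 1506) = 782 + (1177 + 2312*I*sqrt(17)) = 1959 + 2312*I*sqrt(17)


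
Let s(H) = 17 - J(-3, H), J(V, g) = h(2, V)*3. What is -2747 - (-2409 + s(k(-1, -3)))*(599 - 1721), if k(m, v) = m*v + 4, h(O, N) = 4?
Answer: -2700035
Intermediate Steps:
J(V, g) = 12 (J(V, g) = 4*3 = 12)
k(m, v) = 4 + m*v
s(H) = 5 (s(H) = 17 - 1*12 = 17 - 12 = 5)
-2747 - (-2409 + s(k(-1, -3)))*(599 - 1721) = -2747 - (-2409 + 5)*(599 - 1721) = -2747 - (-2404)*(-1122) = -2747 - 1*2697288 = -2747 - 2697288 = -2700035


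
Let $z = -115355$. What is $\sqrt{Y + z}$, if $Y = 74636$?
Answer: $7 i \sqrt{831} \approx 201.79 i$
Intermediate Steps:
$\sqrt{Y + z} = \sqrt{74636 - 115355} = \sqrt{-40719} = 7 i \sqrt{831}$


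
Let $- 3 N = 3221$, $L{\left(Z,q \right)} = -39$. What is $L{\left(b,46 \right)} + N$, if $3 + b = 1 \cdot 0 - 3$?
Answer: $- \frac{3338}{3} \approx -1112.7$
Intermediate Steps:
$b = -6$ ($b = -3 + \left(1 \cdot 0 - 3\right) = -3 + \left(0 - 3\right) = -3 - 3 = -6$)
$N = - \frac{3221}{3}$ ($N = \left(- \frac{1}{3}\right) 3221 = - \frac{3221}{3} \approx -1073.7$)
$L{\left(b,46 \right)} + N = -39 - \frac{3221}{3} = - \frac{3338}{3}$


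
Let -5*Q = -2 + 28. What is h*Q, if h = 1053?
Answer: -27378/5 ≈ -5475.6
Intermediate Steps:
Q = -26/5 (Q = -(-2 + 28)/5 = -⅕*26 = -26/5 ≈ -5.2000)
h*Q = 1053*(-26/5) = -27378/5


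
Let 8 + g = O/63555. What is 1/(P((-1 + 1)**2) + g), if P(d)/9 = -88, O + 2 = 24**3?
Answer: -63555/50830178 ≈ -0.0012503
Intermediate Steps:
O = 13822 (O = -2 + 24**3 = -2 + 13824 = 13822)
g = -494618/63555 (g = -8 + 13822/63555 = -494618/63555 ≈ -7.7825)
P(d) = -792 (P(d) = 9*(-88) = -792)
1/(P((-1 + 1)**2) + g) = 1/(-792 - 494618/63555) = 1/(-50830178/63555) = -63555/50830178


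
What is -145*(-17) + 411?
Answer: 2876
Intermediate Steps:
-145*(-17) + 411 = 2465 + 411 = 2876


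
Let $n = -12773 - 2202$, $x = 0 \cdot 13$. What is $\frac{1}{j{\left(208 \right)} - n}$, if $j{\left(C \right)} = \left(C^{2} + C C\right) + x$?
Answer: $\frac{1}{101503} \approx 9.8519 \cdot 10^{-6}$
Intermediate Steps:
$x = 0$
$j{\left(C \right)} = 2 C^{2}$ ($j{\left(C \right)} = \left(C^{2} + C C\right) + 0 = \left(C^{2} + C^{2}\right) + 0 = 2 C^{2} + 0 = 2 C^{2}$)
$n = -14975$ ($n = -12773 - 2202 = -14975$)
$\frac{1}{j{\left(208 \right)} - n} = \frac{1}{2 \cdot 208^{2} - -14975} = \frac{1}{2 \cdot 43264 + 14975} = \frac{1}{86528 + 14975} = \frac{1}{101503}$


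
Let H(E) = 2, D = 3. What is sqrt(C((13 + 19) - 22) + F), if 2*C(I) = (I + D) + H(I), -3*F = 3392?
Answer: I*sqrt(40434)/6 ≈ 33.514*I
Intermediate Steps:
F = -3392/3 (F = -1/3*3392 = -3392/3 ≈ -1130.7)
C(I) = 5/2 + I/2 (C(I) = ((I + 3) + 2)/2 = ((3 + I) + 2)/2 = (5 + I)/2 = 5/2 + I/2)
sqrt(C((13 + 19) - 22) + F) = sqrt((5/2 + ((13 + 19) - 22)/2) - 3392/3) = sqrt((5/2 + (32 - 22)/2) - 3392/3) = sqrt((5/2 + (1/2)*10) - 3392/3) = sqrt((5/2 + 5) - 3392/3) = sqrt(15/2 - 3392/3) = sqrt(-6739/6) = I*sqrt(40434)/6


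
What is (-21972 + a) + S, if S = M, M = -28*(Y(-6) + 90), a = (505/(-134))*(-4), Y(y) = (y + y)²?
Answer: -1910098/67 ≈ -28509.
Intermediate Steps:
Y(y) = 4*y² (Y(y) = (2*y)² = 4*y²)
a = 1010/67 (a = (505*(-1/134))*(-4) = -505/134*(-4) = 1010/67 ≈ 15.075)
M = -6552 (M = -28*(4*(-6)² + 90) = -28*(4*36 + 90) = -28*(144 + 90) = -28*234 = -6552)
S = -6552
(-21972 + a) + S = (-21972 + 1010/67) - 6552 = -1471114/67 - 6552 = -1910098/67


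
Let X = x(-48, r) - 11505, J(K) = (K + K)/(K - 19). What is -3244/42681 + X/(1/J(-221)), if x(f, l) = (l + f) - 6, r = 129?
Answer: -3593795857/170724 ≈ -21050.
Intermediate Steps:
x(f, l) = -6 + f + l (x(f, l) = (f + l) - 6 = -6 + f + l)
J(K) = 2*K/(-19 + K) (J(K) = (2*K)/(-19 + K) = 2*K/(-19 + K))
X = -11430 (X = (-6 - 48 + 129) - 11505 = 75 - 11505 = -11430)
-3244/42681 + X/(1/J(-221)) = -3244/42681 - 11430*2*(-221)/(-19 - 221) = -3244*1/42681 - 11430*2*(-221)/(-240) = -3244/42681 - 11430*2*(-221)*(-1/240) = -3244/42681 - 11430/(1/(221/120)) = -3244/42681 - 11430/120/221 = -3244/42681 - 11430*221/120 = -3244/42681 - 84201/4 = -3593795857/170724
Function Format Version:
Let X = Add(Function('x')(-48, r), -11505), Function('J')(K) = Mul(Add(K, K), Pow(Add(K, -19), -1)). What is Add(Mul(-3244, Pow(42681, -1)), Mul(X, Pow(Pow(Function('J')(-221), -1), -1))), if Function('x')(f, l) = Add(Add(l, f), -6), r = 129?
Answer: Rational(-3593795857, 170724) ≈ -21050.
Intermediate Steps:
Function('x')(f, l) = Add(-6, f, l) (Function('x')(f, l) = Add(Add(f, l), -6) = Add(-6, f, l))
Function('J')(K) = Mul(2, K, Pow(Add(-19, K), -1)) (Function('J')(K) = Mul(Mul(2, K), Pow(Add(-19, K), -1)) = Mul(2, K, Pow(Add(-19, K), -1)))
X = -11430 (X = Add(Add(-6, -48, 129), -11505) = Add(75, -11505) = -11430)
Add(Mul(-3244, Pow(42681, -1)), Mul(X, Pow(Pow(Function('J')(-221), -1), -1))) = Add(Mul(-3244, Pow(42681, -1)), Mul(-11430, Pow(Pow(Mul(2, -221, Pow(Add(-19, -221), -1)), -1), -1))) = Add(Mul(-3244, Rational(1, 42681)), Mul(-11430, Pow(Pow(Mul(2, -221, Pow(-240, -1)), -1), -1))) = Add(Rational(-3244, 42681), Mul(-11430, Pow(Pow(Mul(2, -221, Rational(-1, 240)), -1), -1))) = Add(Rational(-3244, 42681), Mul(-11430, Pow(Pow(Rational(221, 120), -1), -1))) = Add(Rational(-3244, 42681), Mul(-11430, Pow(Rational(120, 221), -1))) = Add(Rational(-3244, 42681), Mul(-11430, Rational(221, 120))) = Add(Rational(-3244, 42681), Rational(-84201, 4)) = Rational(-3593795857, 170724)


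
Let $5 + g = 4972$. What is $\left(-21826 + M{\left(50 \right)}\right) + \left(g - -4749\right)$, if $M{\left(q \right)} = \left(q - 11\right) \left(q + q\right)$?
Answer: $-8210$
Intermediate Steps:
$g = 4967$ ($g = -5 + 4972 = 4967$)
$M{\left(q \right)} = 2 q \left(-11 + q\right)$ ($M{\left(q \right)} = \left(-11 + q\right) 2 q = 2 q \left(-11 + q\right)$)
$\left(-21826 + M{\left(50 \right)}\right) + \left(g - -4749\right) = \left(-21826 + 2 \cdot 50 \left(-11 + 50\right)\right) + \left(4967 - -4749\right) = \left(-21826 + 2 \cdot 50 \cdot 39\right) + \left(4967 + 4749\right) = \left(-21826 + 3900\right) + 9716 = -17926 + 9716 = -8210$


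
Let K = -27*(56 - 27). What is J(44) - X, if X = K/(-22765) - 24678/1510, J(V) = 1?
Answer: 2051681/118535 ≈ 17.309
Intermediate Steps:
K = -783 (K = -27*29 = -783)
X = -1933146/118535 (X = -783/(-22765) - 24678/1510 = -783*(-1/22765) - 24678*1/1510 = 27/785 - 12339/755 = -1933146/118535 ≈ -16.309)
J(44) - X = 1 - 1*(-1933146/118535) = 1 + 1933146/118535 = 2051681/118535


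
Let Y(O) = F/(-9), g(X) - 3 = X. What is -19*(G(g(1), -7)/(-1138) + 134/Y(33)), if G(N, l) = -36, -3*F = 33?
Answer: -13041828/6259 ≈ -2083.7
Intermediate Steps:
F = -11 (F = -⅓*33 = -11)
g(X) = 3 + X
Y(O) = 11/9 (Y(O) = -11/(-9) = -11*(-⅑) = 11/9)
-19*(G(g(1), -7)/(-1138) + 134/Y(33)) = -19*(-36/(-1138) + 134/(11/9)) = -19*(-36*(-1/1138) + 134*(9/11)) = -19*(18/569 + 1206/11) = -19*686412/6259 = -13041828/6259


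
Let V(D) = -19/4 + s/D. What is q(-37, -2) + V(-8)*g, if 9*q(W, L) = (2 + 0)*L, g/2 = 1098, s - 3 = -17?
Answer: -59296/9 ≈ -6588.4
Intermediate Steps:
s = -14 (s = 3 - 17 = -14)
g = 2196 (g = 2*1098 = 2196)
q(W, L) = 2*L/9 (q(W, L) = ((2 + 0)*L)/9 = (2*L)/9 = 2*L/9)
V(D) = -19/4 - 14/D
q(-37, -2) + V(-8)*g = (2/9)*(-2) + (-19/4 - 14/(-8))*2196 = -4/9 + (-19/4 - 14*(-⅛))*2196 = -4/9 + (-19/4 + 7/4)*2196 = -4/9 - 3*2196 = -4/9 - 6588 = -59296/9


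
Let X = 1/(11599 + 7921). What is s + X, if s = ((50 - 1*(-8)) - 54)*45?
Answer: 3513601/19520 ≈ 180.00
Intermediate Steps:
s = 180 (s = ((50 + 8) - 54)*45 = (58 - 54)*45 = 4*45 = 180)
X = 1/19520 ≈ 5.1229e-5
s + X = 180 + 1/19520 = 3513601/19520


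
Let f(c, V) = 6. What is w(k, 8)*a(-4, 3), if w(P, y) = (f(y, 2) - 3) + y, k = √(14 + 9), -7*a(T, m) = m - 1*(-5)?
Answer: -88/7 ≈ -12.571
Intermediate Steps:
a(T, m) = -5/7 - m/7 (a(T, m) = -(m - 1*(-5))/7 = -(m + 5)/7 = -(5 + m)/7 = -5/7 - m/7)
k = √23 ≈ 4.7958
w(P, y) = 3 + y (w(P, y) = (6 - 3) + y = 3 + y)
w(k, 8)*a(-4, 3) = (3 + 8)*(-5/7 - ⅐*3) = 11*(-5/7 - 3/7) = 11*(-8/7) = -88/7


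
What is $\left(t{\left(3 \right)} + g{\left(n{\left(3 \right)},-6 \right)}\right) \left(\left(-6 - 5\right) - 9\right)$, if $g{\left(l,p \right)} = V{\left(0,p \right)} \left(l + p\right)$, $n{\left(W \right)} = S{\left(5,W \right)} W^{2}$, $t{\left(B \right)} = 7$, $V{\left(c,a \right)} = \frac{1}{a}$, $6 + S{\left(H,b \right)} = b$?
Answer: $-250$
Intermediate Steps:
$S{\left(H,b \right)} = -6 + b$
$n{\left(W \right)} = W^{2} \left(-6 + W\right)$ ($n{\left(W \right)} = \left(-6 + W\right) W^{2} = W^{2} \left(-6 + W\right)$)
$g{\left(l,p \right)} = \frac{l + p}{p}$
$\left(t{\left(3 \right)} + g{\left(n{\left(3 \right)},-6 \right)}\right) \left(\left(-6 - 5\right) - 9\right) = \left(7 + \frac{3^{2} \left(-6 + 3\right) - 6}{-6}\right) \left(\left(-6 - 5\right) - 9\right) = \left(7 - \frac{9 \left(-3\right) - 6}{6}\right) \left(-11 - 9\right) = \left(7 - \frac{-27 - 6}{6}\right) \left(-20\right) = \left(7 - - \frac{11}{2}\right) \left(-20\right) = \left(7 + \frac{11}{2}\right) \left(-20\right) = \frac{25}{2} \left(-20\right) = -250$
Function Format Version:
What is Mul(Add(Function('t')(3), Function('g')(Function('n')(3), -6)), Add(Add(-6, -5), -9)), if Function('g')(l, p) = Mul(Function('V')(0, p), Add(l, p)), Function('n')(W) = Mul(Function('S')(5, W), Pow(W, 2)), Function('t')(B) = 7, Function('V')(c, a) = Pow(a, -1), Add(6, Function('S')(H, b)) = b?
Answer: -250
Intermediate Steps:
Function('S')(H, b) = Add(-6, b)
Function('n')(W) = Mul(Pow(W, 2), Add(-6, W)) (Function('n')(W) = Mul(Add(-6, W), Pow(W, 2)) = Mul(Pow(W, 2), Add(-6, W)))
Function('g')(l, p) = Mul(Pow(p, -1), Add(l, p))
Mul(Add(Function('t')(3), Function('g')(Function('n')(3), -6)), Add(Add(-6, -5), -9)) = Mul(Add(7, Mul(Pow(-6, -1), Add(Mul(Pow(3, 2), Add(-6, 3)), -6))), Add(Add(-6, -5), -9)) = Mul(Add(7, Mul(Rational(-1, 6), Add(Mul(9, -3), -6))), Add(-11, -9)) = Mul(Add(7, Mul(Rational(-1, 6), Add(-27, -6))), -20) = Mul(Add(7, Mul(Rational(-1, 6), -33)), -20) = Mul(Add(7, Rational(11, 2)), -20) = Mul(Rational(25, 2), -20) = -250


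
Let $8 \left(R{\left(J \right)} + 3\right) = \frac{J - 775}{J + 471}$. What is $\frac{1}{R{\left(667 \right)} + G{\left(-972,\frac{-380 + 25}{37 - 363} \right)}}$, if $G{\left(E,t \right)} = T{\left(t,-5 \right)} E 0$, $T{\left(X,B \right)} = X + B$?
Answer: $- \frac{2276}{6855} \approx -0.33202$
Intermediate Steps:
$T{\left(X,B \right)} = B + X$
$G{\left(E,t \right)} = 0$ ($G{\left(E,t \right)} = \left(-5 + t\right) E 0 = E \left(-5 + t\right) 0 = 0$)
$R{\left(J \right)} = -3 + \frac{-775 + J}{8 \left(471 + J\right)}$ ($R{\left(J \right)} = -3 + \frac{\left(J - 775\right) \frac{1}{J + 471}}{8} = -3 + \frac{\left(-775 + J\right) \frac{1}{471 + J}}{8} = -3 + \frac{\frac{1}{471 + J} \left(-775 + J\right)}{8} = -3 + \frac{-775 + J}{8 \left(471 + J\right)}$)
$\frac{1}{R{\left(667 \right)} + G{\left(-972,\frac{-380 + 25}{37 - 363} \right)}} = \frac{1}{\frac{-12079 - 15341}{8 \left(471 + 667\right)} + 0} = \frac{1}{\frac{-12079 - 15341}{8 \cdot 1138} + 0} = \frac{1}{\frac{1}{8} \cdot \frac{1}{1138} \left(-27420\right) + 0} = \frac{1}{- \frac{6855}{2276} + 0} = \frac{1}{- \frac{6855}{2276}} = - \frac{2276}{6855}$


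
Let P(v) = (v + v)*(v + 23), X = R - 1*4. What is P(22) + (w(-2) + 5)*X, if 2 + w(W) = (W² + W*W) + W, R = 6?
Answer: 1998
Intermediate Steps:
X = 2 (X = 6 - 1*4 = 6 - 4 = 2)
P(v) = 2*v*(23 + v) (P(v) = (2*v)*(23 + v) = 2*v*(23 + v))
w(W) = -2 + W + 2*W² (w(W) = -2 + ((W² + W*W) + W) = -2 + ((W² + W²) + W) = -2 + (2*W² + W) = -2 + (W + 2*W²) = -2 + W + 2*W²)
P(22) + (w(-2) + 5)*X = 2*22*(23 + 22) + ((-2 - 2 + 2*(-2)²) + 5)*2 = 2*22*45 + ((-2 - 2 + 2*4) + 5)*2 = 1980 + ((-2 - 2 + 8) + 5)*2 = 1980 + (4 + 5)*2 = 1980 + 9*2 = 1980 + 18 = 1998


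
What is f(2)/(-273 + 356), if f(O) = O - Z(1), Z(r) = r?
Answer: 1/83 ≈ 0.012048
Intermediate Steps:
f(O) = -1 + O (f(O) = O - 1*1 = O - 1 = -1 + O)
f(2)/(-273 + 356) = (-1 + 2)/(-273 + 356) = 1/83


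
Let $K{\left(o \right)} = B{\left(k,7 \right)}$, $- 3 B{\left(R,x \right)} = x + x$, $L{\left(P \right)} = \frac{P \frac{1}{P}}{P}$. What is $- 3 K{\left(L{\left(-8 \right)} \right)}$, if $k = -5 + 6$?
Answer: $14$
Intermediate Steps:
$k = 1$
$L{\left(P \right)} = \frac{1}{P}$ ($L{\left(P \right)} = 1 \frac{1}{P} = \frac{1}{P}$)
$B{\left(R,x \right)} = - \frac{2 x}{3}$ ($B{\left(R,x \right)} = - \frac{x + x}{3} = - \frac{2 x}{3}$)
$K{\left(o \right)} = - \frac{14}{3}$ ($K{\left(o \right)} = \left(- \frac{2}{3}\right) 7 = - \frac{14}{3}$)
$- 3 K{\left(L{\left(-8 \right)} \right)} = \left(-3\right) \left(- \frac{14}{3}\right) = 14$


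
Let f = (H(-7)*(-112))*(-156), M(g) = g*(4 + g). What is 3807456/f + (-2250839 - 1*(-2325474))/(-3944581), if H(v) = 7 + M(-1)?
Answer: 156391692761/2871654968 ≈ 54.460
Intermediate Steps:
H(v) = 4 (H(v) = 7 - (4 - 1) = 7 - 1*3 = 7 - 3 = 4)
f = 69888 (f = (4*(-112))*(-156) = -448*(-156) = 69888)
3807456/f + (-2250839 - 1*(-2325474))/(-3944581) = 3807456/69888 + (-2250839 - 1*(-2325474))/(-3944581) = 3807456*(1/69888) + (-2250839 + 2325474)*(-1/3944581) = 39661/728 + 74635*(-1/3944581) = 39661/728 - 74635/3944581 = 156391692761/2871654968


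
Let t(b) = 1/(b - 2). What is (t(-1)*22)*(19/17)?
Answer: -418/51 ≈ -8.1961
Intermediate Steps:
t(b) = 1/(-2 + b)
(t(-1)*22)*(19/17) = (22/(-2 - 1))*(19/17) = (22/(-3))*(19*(1/17)) = -⅓*22*(19/17) = -22/3*19/17 = -418/51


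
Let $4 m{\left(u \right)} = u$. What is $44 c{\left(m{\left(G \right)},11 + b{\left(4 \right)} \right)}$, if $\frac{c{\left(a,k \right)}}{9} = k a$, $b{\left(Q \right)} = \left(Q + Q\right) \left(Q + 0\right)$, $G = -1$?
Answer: $-4257$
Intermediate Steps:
$m{\left(u \right)} = \frac{u}{4}$
$b{\left(Q \right)} = 2 Q^{2}$ ($b{\left(Q \right)} = 2 Q Q = 2 Q^{2}$)
$c{\left(a,k \right)} = 9 a k$ ($c{\left(a,k \right)} = 9 k a = 9 a k$)
$44 c{\left(m{\left(G \right)},11 + b{\left(4 \right)} \right)} = 44 \cdot 9 \cdot \frac{1}{4} \left(-1\right) \left(11 + 2 \cdot 4^{2}\right) = 44 \cdot 9 \left(- \frac{1}{4}\right) \left(11 + 2 \cdot 16\right) = 44 \cdot 9 \left(- \frac{1}{4}\right) \left(11 + 32\right) = 44 \cdot 9 \left(- \frac{1}{4}\right) 43 = 44 \left(- \frac{387}{4}\right) = -4257$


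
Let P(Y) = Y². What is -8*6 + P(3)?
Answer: -39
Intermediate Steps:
-8*6 + P(3) = -8*6 + 3² = -48 + 9 = -39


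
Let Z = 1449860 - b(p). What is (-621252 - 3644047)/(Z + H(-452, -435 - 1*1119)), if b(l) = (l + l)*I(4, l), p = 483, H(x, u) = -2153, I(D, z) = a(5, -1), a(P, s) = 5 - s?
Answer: -4265299/1441911 ≈ -2.9581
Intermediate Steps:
I(D, z) = 6 (I(D, z) = 5 - 1*(-1) = 5 + 1 = 6)
b(l) = 12*l (b(l) = (l + l)*6 = (2*l)*6 = 12*l)
Z = 1444064 (Z = 1449860 - 12*483 = 1449860 - 1*5796 = 1449860 - 5796 = 1444064)
(-621252 - 3644047)/(Z + H(-452, -435 - 1*1119)) = (-621252 - 3644047)/(1444064 - 2153) = -4265299/1441911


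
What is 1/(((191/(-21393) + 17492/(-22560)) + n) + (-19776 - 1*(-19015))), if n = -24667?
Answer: -40218840/1022716206463 ≈ -3.9326e-5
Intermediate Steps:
1/(((191/(-21393) + 17492/(-22560)) + n) + (-19776 - 1*(-19015))) = 1/(((191/(-21393) + 17492/(-22560)) - 24667) + (-19776 - 1*(-19015))) = 1/(((191*(-1/21393) + 17492*(-1/22560)) - 24667) + (-19776 + 19015)) = 1/(((-191/21393 - 4373/5640) - 24667) - 761) = 1/((-31542943/40218840 - 24667) - 761) = 1/(-992109669223/40218840 - 761) = 1/(-1022716206463/40218840) = -40218840/1022716206463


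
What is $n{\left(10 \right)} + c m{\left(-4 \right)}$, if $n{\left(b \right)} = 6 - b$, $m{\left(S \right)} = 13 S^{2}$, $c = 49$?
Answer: $10188$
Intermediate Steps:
$n{\left(10 \right)} + c m{\left(-4 \right)} = \left(6 - 10\right) + 49 \cdot 13 \left(-4\right)^{2} = \left(6 - 10\right) + 49 \cdot 13 \cdot 16 = -4 + 49 \cdot 208 = -4 + 10192 = 10188$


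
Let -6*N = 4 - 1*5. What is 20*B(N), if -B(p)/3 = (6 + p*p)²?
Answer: -235445/108 ≈ -2180.0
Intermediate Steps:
N = ⅙ (N = -(4 - 1*5)/6 = -(4 - 5)/6 = -⅙*(-1) = ⅙ ≈ 0.16667)
B(p) = -3*(6 + p²)² (B(p) = -3*(6 + p*p)² = -3*(6 + p²)²)
20*B(N) = 20*(-3*(6 + (⅙)²)²) = 20*(-3*(6 + 1/36)²) = 20*(-3*(217/36)²) = 20*(-3*47089/1296) = 20*(-47089/432) = -235445/108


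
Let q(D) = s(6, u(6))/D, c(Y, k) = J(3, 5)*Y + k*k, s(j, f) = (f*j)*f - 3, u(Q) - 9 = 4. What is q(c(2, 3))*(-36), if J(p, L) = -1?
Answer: -36396/7 ≈ -5199.4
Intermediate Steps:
u(Q) = 13 (u(Q) = 9 + 4 = 13)
s(j, f) = -3 + j*f² (s(j, f) = j*f² - 3 = -3 + j*f²)
c(Y, k) = k² - Y (c(Y, k) = -Y + k*k = -Y + k² = k² - Y)
q(D) = 1011/D (q(D) = (-3 + 6*13²)/D = (-3 + 6*169)/D = (-3 + 1014)/D = 1011/D)
q(c(2, 3))*(-36) = (1011/(3² - 1*2))*(-36) = (1011/(9 - 2))*(-36) = (1011/7)*(-36) = -36396/7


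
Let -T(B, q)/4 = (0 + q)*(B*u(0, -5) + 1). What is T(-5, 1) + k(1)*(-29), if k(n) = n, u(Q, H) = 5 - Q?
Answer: 67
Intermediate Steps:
T(B, q) = -4*q*(1 + 5*B) (T(B, q) = -4*(0 + q)*(B*(5 - 1*0) + 1) = -4*q*(B*(5 + 0) + 1) = -4*q*(B*5 + 1) = -4*q*(5*B + 1) = -4*q*(1 + 5*B))
T(-5, 1) + k(1)*(-29) = -4*1*(1 + 5*(-5)) + 1*(-29) = -4*1*(1 - 25) - 29 = -4*1*(-24) - 29 = 96 - 29 = 67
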